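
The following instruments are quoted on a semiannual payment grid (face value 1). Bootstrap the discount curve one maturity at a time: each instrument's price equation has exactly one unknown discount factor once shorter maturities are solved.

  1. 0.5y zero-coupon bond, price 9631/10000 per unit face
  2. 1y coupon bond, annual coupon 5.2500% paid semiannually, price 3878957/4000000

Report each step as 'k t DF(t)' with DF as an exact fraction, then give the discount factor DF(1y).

step 1 [0.5y] zero: DF = P = 9631/10000 ≈ 0.963100
step 2 [1y] bond c/2=21/800: DF=(3878957/4000000 − 21/800·(0.963100))/(1+21/800) = 9203/10000 ≈ 0.920300

1 1/2 9631/10000
2 1 9203/10000
DF(1y) = 9203/10000 ≈ 0.920300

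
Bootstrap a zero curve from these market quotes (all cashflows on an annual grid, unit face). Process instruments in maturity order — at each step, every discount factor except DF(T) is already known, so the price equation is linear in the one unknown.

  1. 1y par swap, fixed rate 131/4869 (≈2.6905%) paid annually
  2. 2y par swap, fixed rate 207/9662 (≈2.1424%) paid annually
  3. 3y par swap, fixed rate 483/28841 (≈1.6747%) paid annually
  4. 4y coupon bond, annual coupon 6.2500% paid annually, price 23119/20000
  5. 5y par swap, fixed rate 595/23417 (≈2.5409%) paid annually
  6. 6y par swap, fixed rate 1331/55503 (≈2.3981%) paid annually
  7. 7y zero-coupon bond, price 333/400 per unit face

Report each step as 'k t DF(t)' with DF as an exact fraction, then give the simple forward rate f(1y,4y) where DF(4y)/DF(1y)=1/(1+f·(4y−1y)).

step 1 [1y] swap r/1=131/4869: DF=(1 − 131/4869·(0))/(1+131/4869) = 4869/5000 ≈ 0.973800
step 2 [2y] swap r/1=207/9662: DF=(1 − 207/9662·(0.973800))/(1+207/9662) = 4793/5000 ≈ 0.958600
step 3 [3y] swap r/1=483/28841: DF=(1 − 483/28841·(0.973800+0.958600))/(1+483/28841) = 9517/10000 ≈ 0.951700
step 4 [4y] bond c/1=1/16: DF=(23119/20000 − 1/16·(0.973800+0.958600+0.951700))/(1+1/16) = 9183/10000 ≈ 0.918300
step 5 [5y] swap r/1=595/23417: DF=(1 − 595/23417·(0.973800+0.958600+0.951700+0.918300))/(1+595/23417) = 881/1000 ≈ 0.881000
step 6 [6y] swap r/1=1331/55503: DF=(1 − 1331/55503·(0.973800+0.958600+0.951700+0.918300+0.881000))/(1+1331/55503) = 8669/10000 ≈ 0.866900
step 7 [7y] zero: DF = P = 333/400 ≈ 0.832500

1 1 4869/5000
2 2 4793/5000
3 3 9517/10000
4 4 9183/10000
5 5 881/1000
6 6 8669/10000
7 7 333/400
f(1y,4y) = ((4869/5000)/(9183/10000) − 1)/(3) = 185/9183 ≈ 2.0146%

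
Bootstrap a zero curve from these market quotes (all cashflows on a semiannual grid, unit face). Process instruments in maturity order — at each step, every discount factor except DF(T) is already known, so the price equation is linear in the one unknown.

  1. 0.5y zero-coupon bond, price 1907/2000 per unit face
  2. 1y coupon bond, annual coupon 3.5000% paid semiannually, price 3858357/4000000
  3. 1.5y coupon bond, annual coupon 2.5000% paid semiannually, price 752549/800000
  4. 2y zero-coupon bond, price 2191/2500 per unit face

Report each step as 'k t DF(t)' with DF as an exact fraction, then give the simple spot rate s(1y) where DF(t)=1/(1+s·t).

step 1 [0.5y] zero: DF = P = 1907/2000 ≈ 0.953500
step 2 [1y] bond c/2=7/400: DF=(3858357/4000000 − 7/400·(0.953500))/(1+7/400) = 2329/2500 ≈ 0.931600
step 3 [1.5y] bond c/2=1/80: DF=(752549/800000 − 1/80·(0.953500+0.931600))/(1+1/80) = 4529/5000 ≈ 0.905800
step 4 [2y] zero: DF = P = 2191/2500 ≈ 0.876400

1 1/2 1907/2000
2 1 2329/2500
3 3/2 4529/5000
4 2 2191/2500
s(1y) = (1/(2329/2500) − 1)/(1) = 171/2329 ≈ 7.3422%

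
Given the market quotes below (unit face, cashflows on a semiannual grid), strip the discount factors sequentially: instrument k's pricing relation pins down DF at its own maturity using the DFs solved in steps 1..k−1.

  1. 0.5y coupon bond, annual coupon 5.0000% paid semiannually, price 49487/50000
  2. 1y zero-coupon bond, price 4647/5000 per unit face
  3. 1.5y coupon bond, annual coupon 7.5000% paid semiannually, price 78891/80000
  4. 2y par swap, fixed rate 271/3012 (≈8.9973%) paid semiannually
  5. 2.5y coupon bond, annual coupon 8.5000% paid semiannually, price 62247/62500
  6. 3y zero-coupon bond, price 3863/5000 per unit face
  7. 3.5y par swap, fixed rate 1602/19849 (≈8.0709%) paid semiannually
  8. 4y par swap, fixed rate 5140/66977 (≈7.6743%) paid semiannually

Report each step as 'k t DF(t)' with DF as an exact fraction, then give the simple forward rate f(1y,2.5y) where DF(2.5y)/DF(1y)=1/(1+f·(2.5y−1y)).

1 1/2 1207/1250
2 1 4647/5000
3 3/2 441/500
4 2 4187/5000
5 5/2 101/125
6 3 3863/5000
7 7/2 7597/10000
8 4 743/1000
f(1y,2.5y) = ((4647/5000)/(101/125) − 1)/(3/2) = 607/6060 ≈ 10.0165%

step 1 [0.5y] bond c/2=1/40: DF=(49487/50000 − 1/40·(0))/(1+1/40) = 1207/1250 ≈ 0.965600
step 2 [1y] zero: DF = P = 4647/5000 ≈ 0.929400
step 3 [1.5y] bond c/2=3/80: DF=(78891/80000 − 3/80·(0.965600+0.929400))/(1+3/80) = 441/500 ≈ 0.882000
step 4 [2y] swap r/2=271/6024: DF=(1 − 271/6024·(0.965600+0.929400+0.882000))/(1+271/6024) = 4187/5000 ≈ 0.837400
step 5 [2.5y] bond c/2=17/400: DF=(62247/62500 − 17/400·(0.965600+0.929400+0.882000+0.837400))/(1+17/400) = 101/125 ≈ 0.808000
step 6 [3y] zero: DF = P = 3863/5000 ≈ 0.772600
step 7 [3.5y] swap r/2=801/19849: DF=(1 − 801/19849·(0.965600+0.929400+0.882000+0.837400+0.808000+0.772600))/(1+801/19849) = 7597/10000 ≈ 0.759700
step 8 [4y] swap r/2=2570/66977: DF=(1 − 2570/66977·(0.965600+0.929400+0.882000+0.837400+0.808000+0.772600+0.759700))/(1+2570/66977) = 743/1000 ≈ 0.743000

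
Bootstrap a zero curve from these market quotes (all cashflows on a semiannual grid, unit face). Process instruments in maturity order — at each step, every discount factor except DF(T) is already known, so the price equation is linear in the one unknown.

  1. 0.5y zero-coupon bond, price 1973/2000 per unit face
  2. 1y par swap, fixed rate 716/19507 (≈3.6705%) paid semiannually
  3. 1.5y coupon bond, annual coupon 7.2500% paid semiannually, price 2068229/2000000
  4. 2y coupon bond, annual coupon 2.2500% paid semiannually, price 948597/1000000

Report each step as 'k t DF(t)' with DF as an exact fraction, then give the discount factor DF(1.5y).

step 1 [0.5y] zero: DF = P = 1973/2000 ≈ 0.986500
step 2 [1y] swap r/2=358/19507: DF=(1 − 358/19507·(0.986500))/(1+358/19507) = 4821/5000 ≈ 0.964200
step 3 [1.5y] bond c/2=29/800: DF=(2068229/2000000 − 29/800·(0.986500+0.964200))/(1+29/800) = 9297/10000 ≈ 0.929700
step 4 [2y] bond c/2=9/800: DF=(948597/1000000 − 9/800·(0.986500+0.964200+0.929700))/(1+9/800) = 453/500 ≈ 0.906000

1 1/2 1973/2000
2 1 4821/5000
3 3/2 9297/10000
4 2 453/500
DF(1.5y) = 9297/10000 ≈ 0.929700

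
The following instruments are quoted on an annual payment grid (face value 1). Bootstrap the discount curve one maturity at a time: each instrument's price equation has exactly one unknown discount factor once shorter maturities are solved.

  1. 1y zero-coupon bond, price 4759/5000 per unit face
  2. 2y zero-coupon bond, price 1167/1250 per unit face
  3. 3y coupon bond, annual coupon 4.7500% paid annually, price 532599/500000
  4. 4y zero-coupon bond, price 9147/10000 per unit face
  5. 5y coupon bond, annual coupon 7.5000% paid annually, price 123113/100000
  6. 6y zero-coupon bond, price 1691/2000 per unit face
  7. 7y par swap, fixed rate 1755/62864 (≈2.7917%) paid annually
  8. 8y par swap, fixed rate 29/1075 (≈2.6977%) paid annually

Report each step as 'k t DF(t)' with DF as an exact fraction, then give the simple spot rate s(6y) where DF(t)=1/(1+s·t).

step 1 [1y] zero: DF = P = 4759/5000 ≈ 0.951800
step 2 [2y] zero: DF = P = 1167/1250 ≈ 0.933600
step 3 [3y] bond c/1=19/400: DF=(532599/500000 − 19/400·(0.951800+0.933600))/(1+19/400) = 4657/5000 ≈ 0.931400
step 4 [4y] zero: DF = P = 9147/10000 ≈ 0.914700
step 5 [5y] bond c/1=3/40: DF=(123113/100000 − 3/40·(0.951800+0.933600+0.931400+0.914700))/(1+3/40) = 8849/10000 ≈ 0.884900
step 6 [6y] zero: DF = P = 1691/2000 ≈ 0.845500
step 7 [7y] swap r/1=1755/62864: DF=(1 − 1755/62864·(0.951800+0.933600+0.931400+0.914700+0.884900+0.845500))/(1+1755/62864) = 1649/2000 ≈ 0.824500
step 8 [8y] swap r/1=29/1075: DF=(1 − 29/1075·(0.951800+0.933600+0.931400+0.914700+0.884900+0.845500+0.824500))/(1+29/1075) = 4043/5000 ≈ 0.808600

1 1 4759/5000
2 2 1167/1250
3 3 4657/5000
4 4 9147/10000
5 5 8849/10000
6 6 1691/2000
7 7 1649/2000
8 8 4043/5000
s(6y) = (1/(1691/2000) − 1)/(6) = 103/3382 ≈ 3.0455%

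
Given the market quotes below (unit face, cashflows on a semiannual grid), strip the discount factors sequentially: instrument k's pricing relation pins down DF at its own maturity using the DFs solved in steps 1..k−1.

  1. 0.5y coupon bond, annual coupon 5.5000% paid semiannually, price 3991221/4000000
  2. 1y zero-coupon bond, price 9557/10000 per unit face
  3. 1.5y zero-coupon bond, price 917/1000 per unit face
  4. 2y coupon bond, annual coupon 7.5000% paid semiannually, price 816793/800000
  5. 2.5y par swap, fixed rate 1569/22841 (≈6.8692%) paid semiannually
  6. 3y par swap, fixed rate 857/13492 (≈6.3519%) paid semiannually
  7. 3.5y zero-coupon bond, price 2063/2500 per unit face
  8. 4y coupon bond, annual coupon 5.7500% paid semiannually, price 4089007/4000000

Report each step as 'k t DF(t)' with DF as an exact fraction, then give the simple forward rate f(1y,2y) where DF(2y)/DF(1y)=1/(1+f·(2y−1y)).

step 1 [0.5y] bond c/2=11/400: DF=(3991221/4000000 − 11/400·(0))/(1+11/400) = 9711/10000 ≈ 0.971100
step 2 [1y] zero: DF = P = 9557/10000 ≈ 0.955700
step 3 [1.5y] zero: DF = P = 917/1000 ≈ 0.917000
step 4 [2y] bond c/2=3/80: DF=(816793/800000 − 3/80·(0.971100+0.955700+0.917000))/(1+3/80) = 8813/10000 ≈ 0.881300
step 5 [2.5y] swap r/2=1569/45682: DF=(1 − 1569/45682·(0.971100+0.955700+0.917000+0.881300))/(1+1569/45682) = 8431/10000 ≈ 0.843100
step 6 [3y] swap r/2=857/26984: DF=(1 − 857/26984·(0.971100+0.955700+0.917000+0.881300+0.843100))/(1+857/26984) = 4143/5000 ≈ 0.828600
step 7 [3.5y] zero: DF = P = 2063/2500 ≈ 0.825200
step 8 [4y] bond c/2=23/800: DF=(4089007/4000000 − 23/800·(0.971100+0.955700+0.917000+0.881300+0.843100+0.828600+0.825200))/(1+23/800) = 4099/5000 ≈ 0.819800

1 1/2 9711/10000
2 1 9557/10000
3 3/2 917/1000
4 2 8813/10000
5 5/2 8431/10000
6 3 4143/5000
7 7/2 2063/2500
8 4 4099/5000
f(1y,2y) = ((9557/10000)/(8813/10000) − 1)/(1) = 744/8813 ≈ 8.4421%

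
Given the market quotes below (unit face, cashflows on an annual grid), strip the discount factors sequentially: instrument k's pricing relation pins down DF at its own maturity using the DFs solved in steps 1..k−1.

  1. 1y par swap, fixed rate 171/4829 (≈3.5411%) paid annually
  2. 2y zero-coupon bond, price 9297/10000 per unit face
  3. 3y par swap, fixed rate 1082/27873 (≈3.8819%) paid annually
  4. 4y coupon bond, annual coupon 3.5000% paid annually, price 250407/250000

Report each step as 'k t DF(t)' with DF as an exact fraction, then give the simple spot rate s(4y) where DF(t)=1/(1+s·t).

1 1 4829/5000
2 2 9297/10000
3 3 4459/5000
4 4 1747/2000
s(4y) = (1/(1747/2000) − 1)/(4) = 253/6988 ≈ 3.6205%

step 1 [1y] swap r/1=171/4829: DF=(1 − 171/4829·(0))/(1+171/4829) = 4829/5000 ≈ 0.965800
step 2 [2y] zero: DF = P = 9297/10000 ≈ 0.929700
step 3 [3y] swap r/1=1082/27873: DF=(1 − 1082/27873·(0.965800+0.929700))/(1+1082/27873) = 4459/5000 ≈ 0.891800
step 4 [4y] bond c/1=7/200: DF=(250407/250000 − 7/200·(0.965800+0.929700+0.891800))/(1+7/200) = 1747/2000 ≈ 0.873500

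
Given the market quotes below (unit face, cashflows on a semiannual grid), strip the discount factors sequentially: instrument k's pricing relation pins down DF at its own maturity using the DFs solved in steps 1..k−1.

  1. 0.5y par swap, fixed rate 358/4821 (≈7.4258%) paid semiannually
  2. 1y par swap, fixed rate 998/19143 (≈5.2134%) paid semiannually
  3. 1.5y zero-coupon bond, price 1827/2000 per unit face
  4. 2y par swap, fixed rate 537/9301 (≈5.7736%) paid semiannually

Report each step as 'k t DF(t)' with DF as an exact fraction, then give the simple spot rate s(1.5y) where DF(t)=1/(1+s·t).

step 1 [0.5y] swap r/2=179/4821: DF=(1 − 179/4821·(0))/(1+179/4821) = 4821/5000 ≈ 0.964200
step 2 [1y] swap r/2=499/19143: DF=(1 − 499/19143·(0.964200))/(1+499/19143) = 9501/10000 ≈ 0.950100
step 3 [1.5y] zero: DF = P = 1827/2000 ≈ 0.913500
step 4 [2y] swap r/2=537/18602: DF=(1 − 537/18602·(0.964200+0.950100+0.913500))/(1+537/18602) = 4463/5000 ≈ 0.892600

1 1/2 4821/5000
2 1 9501/10000
3 3/2 1827/2000
4 2 4463/5000
s(1.5y) = (1/(1827/2000) − 1)/(3/2) = 346/5481 ≈ 6.3127%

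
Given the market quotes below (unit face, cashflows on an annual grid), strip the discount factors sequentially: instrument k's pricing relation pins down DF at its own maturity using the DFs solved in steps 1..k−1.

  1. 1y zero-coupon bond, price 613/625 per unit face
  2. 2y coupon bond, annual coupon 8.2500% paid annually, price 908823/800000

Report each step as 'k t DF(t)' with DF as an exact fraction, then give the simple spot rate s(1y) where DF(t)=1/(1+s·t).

step 1 [1y] zero: DF = P = 613/625 ≈ 0.980800
step 2 [2y] bond c/1=33/400: DF=(908823/800000 − 33/400·(0.980800))/(1+33/400) = 9747/10000 ≈ 0.974700

1 1 613/625
2 2 9747/10000
s(1y) = (1/(613/625) − 1)/(1) = 12/613 ≈ 1.9576%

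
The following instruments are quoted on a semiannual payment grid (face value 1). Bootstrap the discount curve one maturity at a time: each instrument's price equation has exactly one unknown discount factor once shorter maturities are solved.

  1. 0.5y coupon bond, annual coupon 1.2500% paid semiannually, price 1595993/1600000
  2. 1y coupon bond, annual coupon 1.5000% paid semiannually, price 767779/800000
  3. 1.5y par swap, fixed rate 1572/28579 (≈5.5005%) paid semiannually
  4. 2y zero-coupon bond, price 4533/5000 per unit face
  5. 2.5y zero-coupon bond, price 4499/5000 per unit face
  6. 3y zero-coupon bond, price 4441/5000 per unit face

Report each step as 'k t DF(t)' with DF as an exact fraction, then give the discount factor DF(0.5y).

1 1/2 9913/10000
2 1 2363/2500
3 3/2 4607/5000
4 2 4533/5000
5 5/2 4499/5000
6 3 4441/5000
DF(0.5y) = 9913/10000 ≈ 0.991300

step 1 [0.5y] bond c/2=1/160: DF=(1595993/1600000 − 1/160·(0))/(1+1/160) = 9913/10000 ≈ 0.991300
step 2 [1y] bond c/2=3/400: DF=(767779/800000 − 3/400·(0.991300))/(1+3/400) = 2363/2500 ≈ 0.945200
step 3 [1.5y] swap r/2=786/28579: DF=(1 − 786/28579·(0.991300+0.945200))/(1+786/28579) = 4607/5000 ≈ 0.921400
step 4 [2y] zero: DF = P = 4533/5000 ≈ 0.906600
step 5 [2.5y] zero: DF = P = 4499/5000 ≈ 0.899800
step 6 [3y] zero: DF = P = 4441/5000 ≈ 0.888200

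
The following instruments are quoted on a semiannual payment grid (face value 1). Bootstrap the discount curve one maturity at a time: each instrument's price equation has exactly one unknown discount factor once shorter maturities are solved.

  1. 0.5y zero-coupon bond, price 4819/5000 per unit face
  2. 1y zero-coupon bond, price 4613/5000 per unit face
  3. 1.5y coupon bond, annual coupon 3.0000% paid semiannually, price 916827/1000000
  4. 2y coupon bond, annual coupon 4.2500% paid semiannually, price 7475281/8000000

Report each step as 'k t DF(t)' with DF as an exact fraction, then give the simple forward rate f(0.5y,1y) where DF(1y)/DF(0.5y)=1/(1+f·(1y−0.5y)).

1 1/2 4819/5000
2 1 4613/5000
3 3/2 4377/5000
4 2 343/400
f(0.5y,1y) = ((4819/5000)/(4613/5000) − 1)/(1/2) = 412/4613 ≈ 8.9313%

step 1 [0.5y] zero: DF = P = 4819/5000 ≈ 0.963800
step 2 [1y] zero: DF = P = 4613/5000 ≈ 0.922600
step 3 [1.5y] bond c/2=3/200: DF=(916827/1000000 − 3/200·(0.963800+0.922600))/(1+3/200) = 4377/5000 ≈ 0.875400
step 4 [2y] bond c/2=17/800: DF=(7475281/8000000 − 17/800·(0.963800+0.922600+0.875400))/(1+17/800) = 343/400 ≈ 0.857500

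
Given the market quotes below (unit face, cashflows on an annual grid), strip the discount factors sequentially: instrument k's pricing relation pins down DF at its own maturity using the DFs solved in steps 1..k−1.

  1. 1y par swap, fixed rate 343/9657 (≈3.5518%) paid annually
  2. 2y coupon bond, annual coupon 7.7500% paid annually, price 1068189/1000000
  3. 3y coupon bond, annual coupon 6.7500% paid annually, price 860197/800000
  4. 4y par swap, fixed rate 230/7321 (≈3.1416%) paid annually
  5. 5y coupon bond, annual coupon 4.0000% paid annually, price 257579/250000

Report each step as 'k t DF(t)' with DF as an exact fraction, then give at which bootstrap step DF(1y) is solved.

step 1 [1y] swap r/1=343/9657: DF=(1 − 343/9657·(0))/(1+343/9657) = 9657/10000 ≈ 0.965700
step 2 [2y] bond c/1=31/400: DF=(1068189/1000000 − 31/400·(0.965700))/(1+31/400) = 9219/10000 ≈ 0.921900
step 3 [3y] bond c/1=27/400: DF=(860197/800000 − 27/400·(0.965700+0.921900))/(1+27/400) = 8879/10000 ≈ 0.887900
step 4 [4y] swap r/1=230/7321: DF=(1 − 230/7321·(0.965700+0.921900+0.887900))/(1+230/7321) = 177/200 ≈ 0.885000
step 5 [5y] bond c/1=1/25: DF=(257579/250000 − 1/25·(0.965700+0.921900+0.887900+0.885000))/(1+1/25) = 8499/10000 ≈ 0.849900

1 1 9657/10000
2 2 9219/10000
3 3 8879/10000
4 4 177/200
5 5 8499/10000
DF(1y) is solved at step 1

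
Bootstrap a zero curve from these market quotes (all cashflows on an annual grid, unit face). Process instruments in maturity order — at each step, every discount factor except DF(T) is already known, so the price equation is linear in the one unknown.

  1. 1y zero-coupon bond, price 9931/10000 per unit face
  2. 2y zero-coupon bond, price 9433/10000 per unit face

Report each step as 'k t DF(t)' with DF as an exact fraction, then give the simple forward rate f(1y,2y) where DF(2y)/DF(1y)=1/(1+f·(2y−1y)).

1 1 9931/10000
2 2 9433/10000
f(1y,2y) = ((9931/10000)/(9433/10000) − 1)/(1) = 498/9433 ≈ 5.2793%

step 1 [1y] zero: DF = P = 9931/10000 ≈ 0.993100
step 2 [2y] zero: DF = P = 9433/10000 ≈ 0.943300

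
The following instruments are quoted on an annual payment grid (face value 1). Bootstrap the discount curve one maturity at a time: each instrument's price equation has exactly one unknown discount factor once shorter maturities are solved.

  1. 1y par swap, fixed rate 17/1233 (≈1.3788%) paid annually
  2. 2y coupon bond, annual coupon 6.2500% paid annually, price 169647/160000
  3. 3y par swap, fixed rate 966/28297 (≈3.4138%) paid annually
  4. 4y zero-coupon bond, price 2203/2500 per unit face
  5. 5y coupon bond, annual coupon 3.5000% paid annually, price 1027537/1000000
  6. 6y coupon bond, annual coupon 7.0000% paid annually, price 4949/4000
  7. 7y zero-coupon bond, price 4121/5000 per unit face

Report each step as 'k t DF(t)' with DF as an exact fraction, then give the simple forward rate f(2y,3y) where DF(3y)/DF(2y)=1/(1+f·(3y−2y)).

step 1 [1y] swap r/1=17/1233: DF=(1 − 17/1233·(0))/(1+17/1233) = 1233/1250 ≈ 0.986400
step 2 [2y] bond c/1=1/16: DF=(169647/160000 − 1/16·(0.986400))/(1+1/16) = 9399/10000 ≈ 0.939900
step 3 [3y] swap r/1=966/28297: DF=(1 − 966/28297·(0.986400+0.939900))/(1+966/28297) = 4517/5000 ≈ 0.903400
step 4 [4y] zero: DF = P = 2203/2500 ≈ 0.881200
step 5 [5y] bond c/1=7/200: DF=(1027537/1000000 − 7/200·(0.986400+0.939900+0.903400+0.881200))/(1+7/200) = 8673/10000 ≈ 0.867300
step 6 [6y] bond c/1=7/100: DF=(4949/4000 − 7/100·(0.986400+0.939900+0.903400+0.881200+0.867300))/(1+7/100) = 1071/1250 ≈ 0.856800
step 7 [7y] zero: DF = P = 4121/5000 ≈ 0.824200

1 1 1233/1250
2 2 9399/10000
3 3 4517/5000
4 4 2203/2500
5 5 8673/10000
6 6 1071/1250
7 7 4121/5000
f(2y,3y) = ((9399/10000)/(4517/5000) − 1)/(1) = 365/9034 ≈ 4.0403%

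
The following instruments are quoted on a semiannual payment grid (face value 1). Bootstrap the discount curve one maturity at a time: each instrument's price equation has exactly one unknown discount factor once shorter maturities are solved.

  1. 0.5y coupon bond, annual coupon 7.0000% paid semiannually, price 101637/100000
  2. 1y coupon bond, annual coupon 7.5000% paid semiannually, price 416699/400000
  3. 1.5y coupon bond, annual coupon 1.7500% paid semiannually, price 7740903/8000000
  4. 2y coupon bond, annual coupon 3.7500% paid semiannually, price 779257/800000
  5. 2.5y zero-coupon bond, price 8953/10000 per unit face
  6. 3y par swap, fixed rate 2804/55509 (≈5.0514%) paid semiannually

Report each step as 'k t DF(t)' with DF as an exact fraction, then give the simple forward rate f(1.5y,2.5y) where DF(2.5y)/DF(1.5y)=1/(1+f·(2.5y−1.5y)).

1 1/2 491/500
2 1 4843/5000
3 3/2 9423/10000
4 2 9029/10000
5 5/2 8953/10000
6 3 4299/5000
f(1.5y,2.5y) = ((9423/10000)/(8953/10000) − 1)/(1) = 470/8953 ≈ 5.2496%

step 1 [0.5y] bond c/2=7/200: DF=(101637/100000 − 7/200·(0))/(1+7/200) = 491/500 ≈ 0.982000
step 2 [1y] bond c/2=3/80: DF=(416699/400000 − 3/80·(0.982000))/(1+3/80) = 4843/5000 ≈ 0.968600
step 3 [1.5y] bond c/2=7/800: DF=(7740903/8000000 − 7/800·(0.982000+0.968600))/(1+7/800) = 9423/10000 ≈ 0.942300
step 4 [2y] bond c/2=3/160: DF=(779257/800000 − 3/160·(0.982000+0.968600+0.942300))/(1+3/160) = 9029/10000 ≈ 0.902900
step 5 [2.5y] zero: DF = P = 8953/10000 ≈ 0.895300
step 6 [3y] swap r/2=1402/55509: DF=(1 − 1402/55509·(0.982000+0.968600+0.942300+0.902900+0.895300))/(1+1402/55509) = 4299/5000 ≈ 0.859800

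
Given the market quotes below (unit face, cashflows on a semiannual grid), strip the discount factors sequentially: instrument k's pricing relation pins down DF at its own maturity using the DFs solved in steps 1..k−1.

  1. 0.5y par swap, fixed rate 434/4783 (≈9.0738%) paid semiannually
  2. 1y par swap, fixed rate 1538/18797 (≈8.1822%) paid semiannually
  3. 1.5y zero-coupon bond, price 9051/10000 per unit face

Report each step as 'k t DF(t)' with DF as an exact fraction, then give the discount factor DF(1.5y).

1 1/2 4783/5000
2 1 9231/10000
3 3/2 9051/10000
DF(1.5y) = 9051/10000 ≈ 0.905100

step 1 [0.5y] swap r/2=217/4783: DF=(1 − 217/4783·(0))/(1+217/4783) = 4783/5000 ≈ 0.956600
step 2 [1y] swap r/2=769/18797: DF=(1 − 769/18797·(0.956600))/(1+769/18797) = 9231/10000 ≈ 0.923100
step 3 [1.5y] zero: DF = P = 9051/10000 ≈ 0.905100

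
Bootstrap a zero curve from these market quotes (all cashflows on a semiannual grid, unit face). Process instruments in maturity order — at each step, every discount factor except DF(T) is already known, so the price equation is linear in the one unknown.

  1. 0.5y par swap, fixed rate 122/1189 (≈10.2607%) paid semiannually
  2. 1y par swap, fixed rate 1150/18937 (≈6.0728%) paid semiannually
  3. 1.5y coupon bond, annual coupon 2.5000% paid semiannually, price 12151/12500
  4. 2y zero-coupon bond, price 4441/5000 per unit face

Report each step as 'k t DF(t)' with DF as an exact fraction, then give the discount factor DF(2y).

step 1 [0.5y] swap r/2=61/1189: DF=(1 − 61/1189·(0))/(1+61/1189) = 1189/1250 ≈ 0.951200
step 2 [1y] swap r/2=575/18937: DF=(1 − 575/18937·(0.951200))/(1+575/18937) = 377/400 ≈ 0.942500
step 3 [1.5y] bond c/2=1/80: DF=(12151/12500 − 1/80·(0.951200+0.942500))/(1+1/80) = 9367/10000 ≈ 0.936700
step 4 [2y] zero: DF = P = 4441/5000 ≈ 0.888200

1 1/2 1189/1250
2 1 377/400
3 3/2 9367/10000
4 2 4441/5000
DF(2y) = 4441/5000 ≈ 0.888200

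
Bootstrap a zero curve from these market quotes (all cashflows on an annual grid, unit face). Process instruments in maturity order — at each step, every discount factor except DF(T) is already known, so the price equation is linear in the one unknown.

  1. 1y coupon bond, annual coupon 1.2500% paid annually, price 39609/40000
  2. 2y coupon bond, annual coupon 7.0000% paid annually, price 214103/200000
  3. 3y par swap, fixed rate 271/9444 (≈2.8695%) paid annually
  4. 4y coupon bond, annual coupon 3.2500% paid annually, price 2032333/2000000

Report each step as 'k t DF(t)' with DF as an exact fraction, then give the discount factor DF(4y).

step 1 [1y] bond c/1=1/80: DF=(39609/40000 − 1/80·(0))/(1+1/80) = 489/500 ≈ 0.978000
step 2 [2y] bond c/1=7/100: DF=(214103/200000 − 7/100·(0.978000))/(1+7/100) = 1873/2000 ≈ 0.936500
step 3 [3y] swap r/1=271/9444: DF=(1 − 271/9444·(0.978000+0.936500))/(1+271/9444) = 9187/10000 ≈ 0.918700
step 4 [4y] bond c/1=13/400: DF=(2032333/2000000 − 13/400·(0.978000+0.936500+0.918700))/(1+13/400) = 179/200 ≈ 0.895000

1 1 489/500
2 2 1873/2000
3 3 9187/10000
4 4 179/200
DF(4y) = 179/200 ≈ 0.895000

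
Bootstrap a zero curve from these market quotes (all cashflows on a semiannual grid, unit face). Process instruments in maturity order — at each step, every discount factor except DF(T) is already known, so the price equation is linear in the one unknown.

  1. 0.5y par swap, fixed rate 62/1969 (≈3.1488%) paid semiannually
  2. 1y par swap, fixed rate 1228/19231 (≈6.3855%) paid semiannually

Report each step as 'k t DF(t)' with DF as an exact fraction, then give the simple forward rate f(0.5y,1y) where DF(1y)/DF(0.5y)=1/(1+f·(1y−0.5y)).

1 1/2 1969/2000
2 1 4693/5000
f(0.5y,1y) = ((1969/2000)/(4693/5000) − 1)/(1/2) = 459/4693 ≈ 9.7805%

step 1 [0.5y] swap r/2=31/1969: DF=(1 − 31/1969·(0))/(1+31/1969) = 1969/2000 ≈ 0.984500
step 2 [1y] swap r/2=614/19231: DF=(1 − 614/19231·(0.984500))/(1+614/19231) = 4693/5000 ≈ 0.938600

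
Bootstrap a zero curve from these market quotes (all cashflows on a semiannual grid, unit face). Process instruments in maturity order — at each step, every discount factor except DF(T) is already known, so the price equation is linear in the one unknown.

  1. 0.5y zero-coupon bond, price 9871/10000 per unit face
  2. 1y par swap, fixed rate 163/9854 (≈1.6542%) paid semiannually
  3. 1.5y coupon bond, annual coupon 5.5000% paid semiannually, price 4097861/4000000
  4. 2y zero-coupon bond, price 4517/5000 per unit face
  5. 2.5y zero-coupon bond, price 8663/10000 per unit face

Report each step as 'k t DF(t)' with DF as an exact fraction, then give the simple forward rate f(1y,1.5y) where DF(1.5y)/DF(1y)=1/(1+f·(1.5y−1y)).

step 1 [0.5y] zero: DF = P = 9871/10000 ≈ 0.987100
step 2 [1y] swap r/2=163/19708: DF=(1 − 163/19708·(0.987100))/(1+163/19708) = 9837/10000 ≈ 0.983700
step 3 [1.5y] bond c/2=11/400: DF=(4097861/4000000 − 11/400·(0.987100+0.983700))/(1+11/400) = 9443/10000 ≈ 0.944300
step 4 [2y] zero: DF = P = 4517/5000 ≈ 0.903400
step 5 [2.5y] zero: DF = P = 8663/10000 ≈ 0.866300

1 1/2 9871/10000
2 1 9837/10000
3 3/2 9443/10000
4 2 4517/5000
5 5/2 8663/10000
f(1y,1.5y) = ((9837/10000)/(9443/10000) − 1)/(1/2) = 788/9443 ≈ 8.3448%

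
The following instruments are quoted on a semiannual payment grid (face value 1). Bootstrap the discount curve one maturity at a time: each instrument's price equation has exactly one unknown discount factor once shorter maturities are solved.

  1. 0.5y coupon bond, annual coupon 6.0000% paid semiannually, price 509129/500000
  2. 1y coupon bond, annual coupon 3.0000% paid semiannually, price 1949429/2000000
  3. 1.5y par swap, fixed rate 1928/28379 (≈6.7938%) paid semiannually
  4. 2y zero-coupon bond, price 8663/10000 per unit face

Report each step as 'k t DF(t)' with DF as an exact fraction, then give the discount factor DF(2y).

step 1 [0.5y] bond c/2=3/100: DF=(509129/500000 − 3/100·(0))/(1+3/100) = 4943/5000 ≈ 0.988600
step 2 [1y] bond c/2=3/200: DF=(1949429/2000000 − 3/200·(0.988600))/(1+3/200) = 9457/10000 ≈ 0.945700
step 3 [1.5y] swap r/2=964/28379: DF=(1 − 964/28379·(0.988600+0.945700))/(1+964/28379) = 2259/2500 ≈ 0.903600
step 4 [2y] zero: DF = P = 8663/10000 ≈ 0.866300

1 1/2 4943/5000
2 1 9457/10000
3 3/2 2259/2500
4 2 8663/10000
DF(2y) = 8663/10000 ≈ 0.866300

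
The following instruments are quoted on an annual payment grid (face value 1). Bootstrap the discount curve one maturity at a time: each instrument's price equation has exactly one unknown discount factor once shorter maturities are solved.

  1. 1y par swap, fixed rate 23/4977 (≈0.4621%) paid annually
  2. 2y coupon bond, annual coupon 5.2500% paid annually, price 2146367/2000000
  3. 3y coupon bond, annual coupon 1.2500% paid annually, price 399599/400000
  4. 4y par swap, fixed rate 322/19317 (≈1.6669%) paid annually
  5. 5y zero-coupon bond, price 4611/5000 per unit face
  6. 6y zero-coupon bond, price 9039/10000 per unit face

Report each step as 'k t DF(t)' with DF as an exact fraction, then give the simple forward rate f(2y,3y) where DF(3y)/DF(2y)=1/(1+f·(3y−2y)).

step 1 [1y] swap r/1=23/4977: DF=(1 − 23/4977·(0))/(1+23/4977) = 4977/5000 ≈ 0.995400
step 2 [2y] bond c/1=21/400: DF=(2146367/2000000 − 21/400·(0.995400))/(1+21/400) = 97/100 ≈ 0.970000
step 3 [3y] bond c/1=1/80: DF=(399599/400000 − 1/80·(0.995400+0.970000))/(1+1/80) = 1203/1250 ≈ 0.962400
step 4 [4y] swap r/1=322/19317: DF=(1 − 322/19317·(0.995400+0.970000+0.962400))/(1+322/19317) = 2339/2500 ≈ 0.935600
step 5 [5y] zero: DF = P = 4611/5000 ≈ 0.922200
step 6 [6y] zero: DF = P = 9039/10000 ≈ 0.903900

1 1 4977/5000
2 2 97/100
3 3 1203/1250
4 4 2339/2500
5 5 4611/5000
6 6 9039/10000
f(2y,3y) = ((97/100)/(1203/1250) − 1)/(1) = 19/2406 ≈ 0.7897%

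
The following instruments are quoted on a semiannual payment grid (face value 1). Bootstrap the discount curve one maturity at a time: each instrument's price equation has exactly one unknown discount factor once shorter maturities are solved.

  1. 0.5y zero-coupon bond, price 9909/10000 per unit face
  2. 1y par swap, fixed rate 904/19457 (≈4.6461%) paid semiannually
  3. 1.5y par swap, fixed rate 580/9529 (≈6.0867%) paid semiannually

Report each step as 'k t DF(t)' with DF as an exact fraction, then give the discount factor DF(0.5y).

step 1 [0.5y] zero: DF = P = 9909/10000 ≈ 0.990900
step 2 [1y] swap r/2=452/19457: DF=(1 − 452/19457·(0.990900))/(1+452/19457) = 2387/2500 ≈ 0.954800
step 3 [1.5y] swap r/2=290/9529: DF=(1 − 290/9529·(0.990900+0.954800))/(1+290/9529) = 913/1000 ≈ 0.913000

1 1/2 9909/10000
2 1 2387/2500
3 3/2 913/1000
DF(0.5y) = 9909/10000 ≈ 0.990900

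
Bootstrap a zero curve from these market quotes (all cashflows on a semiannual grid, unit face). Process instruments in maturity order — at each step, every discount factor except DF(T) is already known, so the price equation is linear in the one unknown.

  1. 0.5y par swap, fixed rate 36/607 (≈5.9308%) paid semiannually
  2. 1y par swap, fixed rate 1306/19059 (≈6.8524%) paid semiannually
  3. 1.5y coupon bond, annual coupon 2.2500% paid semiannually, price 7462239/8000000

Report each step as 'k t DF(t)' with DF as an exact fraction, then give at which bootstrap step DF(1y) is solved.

1 1/2 607/625
2 1 9347/10000
3 3/2 2253/2500
DF(1y) is solved at step 2

step 1 [0.5y] swap r/2=18/607: DF=(1 − 18/607·(0))/(1+18/607) = 607/625 ≈ 0.971200
step 2 [1y] swap r/2=653/19059: DF=(1 − 653/19059·(0.971200))/(1+653/19059) = 9347/10000 ≈ 0.934700
step 3 [1.5y] bond c/2=9/800: DF=(7462239/8000000 − 9/800·(0.971200+0.934700))/(1+9/800) = 2253/2500 ≈ 0.901200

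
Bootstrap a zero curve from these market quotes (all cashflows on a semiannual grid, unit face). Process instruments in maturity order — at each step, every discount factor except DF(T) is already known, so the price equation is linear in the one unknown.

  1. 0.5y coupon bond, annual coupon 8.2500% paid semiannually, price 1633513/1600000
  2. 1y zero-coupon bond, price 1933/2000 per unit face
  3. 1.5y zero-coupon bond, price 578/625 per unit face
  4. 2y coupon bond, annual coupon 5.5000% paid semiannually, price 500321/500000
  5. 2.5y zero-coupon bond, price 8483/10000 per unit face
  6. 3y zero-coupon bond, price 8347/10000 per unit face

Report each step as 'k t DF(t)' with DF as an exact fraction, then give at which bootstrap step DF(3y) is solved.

1 1/2 1961/2000
2 1 1933/2000
3 3/2 578/625
4 2 897/1000
5 5/2 8483/10000
6 3 8347/10000
DF(3y) is solved at step 6

step 1 [0.5y] bond c/2=33/800: DF=(1633513/1600000 − 33/800·(0))/(1+33/800) = 1961/2000 ≈ 0.980500
step 2 [1y] zero: DF = P = 1933/2000 ≈ 0.966500
step 3 [1.5y] zero: DF = P = 578/625 ≈ 0.924800
step 4 [2y] bond c/2=11/400: DF=(500321/500000 − 11/400·(0.980500+0.966500+0.924800))/(1+11/400) = 897/1000 ≈ 0.897000
step 5 [2.5y] zero: DF = P = 8483/10000 ≈ 0.848300
step 6 [3y] zero: DF = P = 8347/10000 ≈ 0.834700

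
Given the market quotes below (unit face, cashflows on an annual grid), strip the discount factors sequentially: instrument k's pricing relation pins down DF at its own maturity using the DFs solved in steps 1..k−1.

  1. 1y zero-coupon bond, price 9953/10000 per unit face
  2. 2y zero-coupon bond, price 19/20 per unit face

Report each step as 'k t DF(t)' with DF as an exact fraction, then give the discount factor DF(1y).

step 1 [1y] zero: DF = P = 9953/10000 ≈ 0.995300
step 2 [2y] zero: DF = P = 19/20 ≈ 0.950000

1 1 9953/10000
2 2 19/20
DF(1y) = 9953/10000 ≈ 0.995300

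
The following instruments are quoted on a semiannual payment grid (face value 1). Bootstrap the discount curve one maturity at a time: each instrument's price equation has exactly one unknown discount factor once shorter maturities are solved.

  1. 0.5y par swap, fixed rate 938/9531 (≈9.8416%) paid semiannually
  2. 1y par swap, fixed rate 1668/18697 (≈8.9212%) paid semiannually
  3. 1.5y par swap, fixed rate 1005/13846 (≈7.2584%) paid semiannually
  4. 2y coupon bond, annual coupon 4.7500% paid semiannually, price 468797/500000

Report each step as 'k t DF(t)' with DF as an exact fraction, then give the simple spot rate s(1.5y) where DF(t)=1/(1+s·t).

step 1 [0.5y] swap r/2=469/9531: DF=(1 − 469/9531·(0))/(1+469/9531) = 9531/10000 ≈ 0.953100
step 2 [1y] swap r/2=834/18697: DF=(1 − 834/18697·(0.953100))/(1+834/18697) = 4583/5000 ≈ 0.916600
step 3 [1.5y] swap r/2=1005/27692: DF=(1 − 1005/27692·(0.953100+0.916600))/(1+1005/27692) = 1799/2000 ≈ 0.899500
step 4 [2y] bond c/2=19/800: DF=(468797/500000 − 19/800·(0.953100+0.916600+0.899500))/(1+19/800) = 2129/2500 ≈ 0.851600

1 1/2 9531/10000
2 1 4583/5000
3 3/2 1799/2000
4 2 2129/2500
s(1.5y) = (1/(1799/2000) − 1)/(3/2) = 134/1799 ≈ 7.4486%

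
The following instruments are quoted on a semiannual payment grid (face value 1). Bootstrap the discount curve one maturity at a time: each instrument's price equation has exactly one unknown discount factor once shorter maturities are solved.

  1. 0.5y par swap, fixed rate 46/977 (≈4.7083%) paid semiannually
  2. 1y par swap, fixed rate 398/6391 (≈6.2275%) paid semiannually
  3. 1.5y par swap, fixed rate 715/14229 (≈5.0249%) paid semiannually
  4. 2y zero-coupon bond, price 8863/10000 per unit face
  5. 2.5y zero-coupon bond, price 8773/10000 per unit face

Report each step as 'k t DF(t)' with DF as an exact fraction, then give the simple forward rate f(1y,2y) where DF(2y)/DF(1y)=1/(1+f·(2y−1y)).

1 1/2 977/1000
2 1 9403/10000
3 3/2 1857/2000
4 2 8863/10000
5 5/2 8773/10000
f(1y,2y) = ((9403/10000)/(8863/10000) − 1)/(1) = 540/8863 ≈ 6.0927%

step 1 [0.5y] swap r/2=23/977: DF=(1 − 23/977·(0))/(1+23/977) = 977/1000 ≈ 0.977000
step 2 [1y] swap r/2=199/6391: DF=(1 − 199/6391·(0.977000))/(1+199/6391) = 9403/10000 ≈ 0.940300
step 3 [1.5y] swap r/2=715/28458: DF=(1 − 715/28458·(0.977000+0.940300))/(1+715/28458) = 1857/2000 ≈ 0.928500
step 4 [2y] zero: DF = P = 8863/10000 ≈ 0.886300
step 5 [2.5y] zero: DF = P = 8773/10000 ≈ 0.877300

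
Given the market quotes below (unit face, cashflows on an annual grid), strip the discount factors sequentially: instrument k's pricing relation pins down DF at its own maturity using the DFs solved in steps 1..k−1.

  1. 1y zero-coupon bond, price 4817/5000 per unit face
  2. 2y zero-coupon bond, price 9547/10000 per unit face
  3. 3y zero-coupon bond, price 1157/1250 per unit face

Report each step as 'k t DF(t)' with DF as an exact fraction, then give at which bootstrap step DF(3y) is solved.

1 1 4817/5000
2 2 9547/10000
3 3 1157/1250
DF(3y) is solved at step 3

step 1 [1y] zero: DF = P = 4817/5000 ≈ 0.963400
step 2 [2y] zero: DF = P = 9547/10000 ≈ 0.954700
step 3 [3y] zero: DF = P = 1157/1250 ≈ 0.925600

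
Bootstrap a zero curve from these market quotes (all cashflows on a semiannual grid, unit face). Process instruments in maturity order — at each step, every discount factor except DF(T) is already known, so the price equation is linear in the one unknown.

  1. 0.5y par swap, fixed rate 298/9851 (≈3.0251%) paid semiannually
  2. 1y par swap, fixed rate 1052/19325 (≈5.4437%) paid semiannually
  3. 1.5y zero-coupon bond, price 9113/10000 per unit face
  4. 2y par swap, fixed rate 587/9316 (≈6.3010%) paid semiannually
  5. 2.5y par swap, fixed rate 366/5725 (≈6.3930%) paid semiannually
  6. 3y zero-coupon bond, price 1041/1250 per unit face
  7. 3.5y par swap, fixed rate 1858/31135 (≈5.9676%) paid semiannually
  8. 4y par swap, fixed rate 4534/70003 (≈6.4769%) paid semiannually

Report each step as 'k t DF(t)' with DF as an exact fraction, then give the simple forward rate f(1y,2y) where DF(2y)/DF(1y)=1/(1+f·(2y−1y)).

step 1 [0.5y] swap r/2=149/9851: DF=(1 − 149/9851·(0))/(1+149/9851) = 9851/10000 ≈ 0.985100
step 2 [1y] swap r/2=526/19325: DF=(1 − 526/19325·(0.985100))/(1+526/19325) = 4737/5000 ≈ 0.947400
step 3 [1.5y] zero: DF = P = 9113/10000 ≈ 0.911300
step 4 [2y] swap r/2=587/18632: DF=(1 − 587/18632·(0.985100+0.947400+0.911300))/(1+587/18632) = 4413/5000 ≈ 0.882600
step 5 [2.5y] swap r/2=183/5725: DF=(1 − 183/5725·(0.985100+0.947400+0.911300+0.882600))/(1+183/5725) = 1067/1250 ≈ 0.853600
step 6 [3y] zero: DF = P = 1041/1250 ≈ 0.832800
step 7 [3.5y] swap r/2=929/31135: DF=(1 − 929/31135·(0.985100+0.947400+0.911300+0.882600+0.853600+0.832800))/(1+929/31135) = 4071/5000 ≈ 0.814200
step 8 [4y] swap r/2=2267/70003: DF=(1 − 2267/70003·(0.985100+0.947400+0.911300+0.882600+0.853600+0.832800+0.814200))/(1+2267/70003) = 7733/10000 ≈ 0.773300

1 1/2 9851/10000
2 1 4737/5000
3 3/2 9113/10000
4 2 4413/5000
5 5/2 1067/1250
6 3 1041/1250
7 7/2 4071/5000
8 4 7733/10000
f(1y,2y) = ((4737/5000)/(4413/5000) − 1)/(1) = 108/1471 ≈ 7.3419%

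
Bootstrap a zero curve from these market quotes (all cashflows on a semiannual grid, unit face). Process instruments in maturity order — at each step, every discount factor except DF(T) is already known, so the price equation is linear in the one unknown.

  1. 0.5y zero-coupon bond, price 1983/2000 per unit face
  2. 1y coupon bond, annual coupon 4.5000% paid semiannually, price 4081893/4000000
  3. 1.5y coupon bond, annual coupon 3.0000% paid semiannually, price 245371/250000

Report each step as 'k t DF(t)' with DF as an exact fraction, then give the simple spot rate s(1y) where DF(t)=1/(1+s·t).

step 1 [0.5y] zero: DF = P = 1983/2000 ≈ 0.991500
step 2 [1y] bond c/2=9/400: DF=(4081893/4000000 − 9/400·(0.991500))/(1+9/400) = 4881/5000 ≈ 0.976200
step 3 [1.5y] bond c/2=3/200: DF=(245371/250000 − 3/200·(0.991500+0.976200))/(1+3/200) = 9379/10000 ≈ 0.937900

1 1/2 1983/2000
2 1 4881/5000
3 3/2 9379/10000
s(1y) = (1/(4881/5000) − 1)/(1) = 119/4881 ≈ 2.4380%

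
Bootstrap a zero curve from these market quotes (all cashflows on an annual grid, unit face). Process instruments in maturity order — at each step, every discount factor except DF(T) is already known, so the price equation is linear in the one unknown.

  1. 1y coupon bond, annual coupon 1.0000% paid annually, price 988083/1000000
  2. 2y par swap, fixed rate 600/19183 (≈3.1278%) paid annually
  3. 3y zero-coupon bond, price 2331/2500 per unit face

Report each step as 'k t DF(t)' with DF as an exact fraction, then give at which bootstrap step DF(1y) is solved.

1 1 9783/10000
2 2 47/50
3 3 2331/2500
DF(1y) is solved at step 1

step 1 [1y] bond c/1=1/100: DF=(988083/1000000 − 1/100·(0))/(1+1/100) = 9783/10000 ≈ 0.978300
step 2 [2y] swap r/1=600/19183: DF=(1 − 600/19183·(0.978300))/(1+600/19183) = 47/50 ≈ 0.940000
step 3 [3y] zero: DF = P = 2331/2500 ≈ 0.932400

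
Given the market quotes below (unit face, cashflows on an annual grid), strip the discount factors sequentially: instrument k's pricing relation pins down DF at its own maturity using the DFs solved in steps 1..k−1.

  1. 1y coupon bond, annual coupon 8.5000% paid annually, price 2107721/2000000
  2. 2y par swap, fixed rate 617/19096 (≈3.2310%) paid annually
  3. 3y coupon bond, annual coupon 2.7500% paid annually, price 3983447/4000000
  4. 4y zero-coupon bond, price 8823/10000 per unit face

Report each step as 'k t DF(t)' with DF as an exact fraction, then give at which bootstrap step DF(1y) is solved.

1 1 9713/10000
2 2 9383/10000
3 3 9181/10000
4 4 8823/10000
DF(1y) is solved at step 1

step 1 [1y] bond c/1=17/200: DF=(2107721/2000000 − 17/200·(0))/(1+17/200) = 9713/10000 ≈ 0.971300
step 2 [2y] swap r/1=617/19096: DF=(1 − 617/19096·(0.971300))/(1+617/19096) = 9383/10000 ≈ 0.938300
step 3 [3y] bond c/1=11/400: DF=(3983447/4000000 − 11/400·(0.971300+0.938300))/(1+11/400) = 9181/10000 ≈ 0.918100
step 4 [4y] zero: DF = P = 8823/10000 ≈ 0.882300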